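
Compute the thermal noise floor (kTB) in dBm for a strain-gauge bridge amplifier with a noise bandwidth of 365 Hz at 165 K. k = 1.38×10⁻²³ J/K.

−150.8 dBm

P_n = kTB = 1.38×10⁻²³ × 165 × 3.65×10² = 8.31×10⁻¹⁹ W
In dBm: 10 log₁₀(8.31×10⁻¹⁹ / 10⁻³) = −150.8 dBm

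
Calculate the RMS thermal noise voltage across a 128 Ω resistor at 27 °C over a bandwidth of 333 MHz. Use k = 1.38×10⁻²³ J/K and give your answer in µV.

T = 27 °C + 273.15 = 300.15 K
V_n = √(4kTRB)
4kTRB = 4 × 1.38×10⁻²³ × 300.15 × 1.28×10² × 3.33×10⁸ = 7.06×10⁻¹⁰ V²
V_n = √(7.06×10⁻¹⁰) = 2.66×10⁻⁵ V = 26.6 µV

26.6 µV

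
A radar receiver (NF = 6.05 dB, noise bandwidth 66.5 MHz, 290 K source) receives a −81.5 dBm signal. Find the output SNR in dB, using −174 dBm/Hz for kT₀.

8.2 dB

Noise floor: N = −174 + 10 log₁₀(B) + NF
10 log₁₀(6.65×10⁷) = 78.23 dB
N = −174 + 78.23 + 6.05 = −89.72 dBm
SNR = P_sig − N = −81.5 − (−89.72) = 8.22 dB → 8.2 dB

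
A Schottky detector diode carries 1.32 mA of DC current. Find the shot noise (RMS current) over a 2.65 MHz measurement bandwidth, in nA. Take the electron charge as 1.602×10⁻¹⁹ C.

I_n = √(2qI·B)
2qI·B = 2 × 1.602×10⁻¹⁹ × 1.32×10⁻³ × 2.65×10⁶ = 1.12×10⁻¹⁵ A²
I_n = √(1.12×10⁻¹⁵) = 3.35×10⁻⁸ A = 33.5 nA

33.5 nA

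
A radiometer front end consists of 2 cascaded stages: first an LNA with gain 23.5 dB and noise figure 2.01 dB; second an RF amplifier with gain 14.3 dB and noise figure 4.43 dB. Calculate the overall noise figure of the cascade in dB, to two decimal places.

Convert to linear (a loss of L dB is a gain of −L dB): F_i = 10^(NF_i/10), G_i = 10^(G_i,dB/10)
  Stage 1: F_1 = 10^(2.01/10) = 1.589, G_1 = 10^(23.5/10) = 223.9
  Stage 2: F_2 = 10^(4.43/10) = 2.773, G_2 = 10^(14.3/10) = 26.92
Friis cascade:
  F = 1.589 + (2.773 − 1)/223.9 = 1.596
NF = 10 log₁₀(1.596) = 2.03 dB

2.03 dB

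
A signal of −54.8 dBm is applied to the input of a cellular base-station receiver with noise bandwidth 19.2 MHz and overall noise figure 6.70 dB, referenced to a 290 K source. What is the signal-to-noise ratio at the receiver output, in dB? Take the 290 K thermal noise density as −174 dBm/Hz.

39.7 dB

Noise floor: N = −174 + 10 log₁₀(B) + NF
10 log₁₀(1.92×10⁷) = 72.83 dB
N = −174 + 72.83 + 6.70 = −94.47 dBm
SNR = P_sig − N = −54.8 − (−94.47) = 39.67 dB → 39.7 dB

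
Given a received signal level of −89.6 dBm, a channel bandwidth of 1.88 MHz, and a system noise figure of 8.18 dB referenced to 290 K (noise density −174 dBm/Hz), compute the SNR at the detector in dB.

13.5 dB

Noise floor: N = −174 + 10 log₁₀(B) + NF
10 log₁₀(1.88×10⁶) = 62.74 dB
N = −174 + 62.74 + 8.18 = −103.08 dBm
SNR = P_sig − N = −89.6 − (−103.08) = 13.48 dB → 13.5 dB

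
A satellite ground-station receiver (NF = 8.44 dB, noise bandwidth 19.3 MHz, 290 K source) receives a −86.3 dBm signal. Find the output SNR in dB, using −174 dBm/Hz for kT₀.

Noise floor: N = −174 + 10 log₁₀(B) + NF
10 log₁₀(1.93×10⁷) = 72.86 dB
N = −174 + 72.86 + 8.44 = −92.70 dBm
SNR = P_sig − N = −86.3 − (−92.70) = 6.40 dB → 6.4 dB

6.4 dB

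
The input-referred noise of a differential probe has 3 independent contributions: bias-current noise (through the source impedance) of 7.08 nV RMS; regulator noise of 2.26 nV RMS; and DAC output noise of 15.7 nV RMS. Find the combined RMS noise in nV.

17.4 nV

Uncorrelated sources add in power (mean-square): V_tot = √(ΣV_i²)
V_tot = √[(7.08×10⁻⁹)² + (2.26×10⁻⁹)² + (1.57×10⁻⁸)²] = 1.74×10⁻⁸ V = 17.4 nV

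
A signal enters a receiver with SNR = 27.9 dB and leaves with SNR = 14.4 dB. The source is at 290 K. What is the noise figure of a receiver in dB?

13.5 dB

NF (dB) = SNR_in(dB) − SNR_out(dB) when the source is at T₀
NF = 27.9 − 14.4 = 13.5 dB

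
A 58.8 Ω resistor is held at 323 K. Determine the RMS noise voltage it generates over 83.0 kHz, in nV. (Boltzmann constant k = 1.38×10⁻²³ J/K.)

295 nV

V_n = √(4kTRB)
4kTRB = 4 × 1.38×10⁻²³ × 323 × 5.88×10¹ × 8.30×10⁴ = 8.70×10⁻¹⁴ V²
V_n = √(8.70×10⁻¹⁴) = 2.95×10⁻⁷ V = 295 nV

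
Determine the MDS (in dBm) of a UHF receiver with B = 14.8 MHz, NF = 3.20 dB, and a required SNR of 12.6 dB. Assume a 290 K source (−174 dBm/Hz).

Sensitivity = −174 + 10 log₁₀(B) + NF + SNR_min
= −174 + 71.7 + 3.20 + 12.6
= −86.50 dBm → −86.5 dBm

−86.5 dBm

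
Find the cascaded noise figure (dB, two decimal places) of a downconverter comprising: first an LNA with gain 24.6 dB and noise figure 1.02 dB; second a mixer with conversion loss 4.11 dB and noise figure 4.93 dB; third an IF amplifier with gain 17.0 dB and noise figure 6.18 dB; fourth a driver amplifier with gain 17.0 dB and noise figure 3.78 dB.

1.14 dB

Convert to linear (a loss of L dB is a gain of −L dB): F_i = 10^(NF_i/10), G_i = 10^(G_i,dB/10)
  Stage 1: F_1 = 10^(1.02/10) = 1.265, G_1 = 10^(24.6/10) = 288.4
  Stage 2: F_2 = 10^(4.93/10) = 3.112, G_2 = 10^(−4.11/10) = 0.3882
  Stage 3: F_3 = 10^(6.18/10) = 4.150, G_3 = 10^(17.0/10) = 50.12
  Stage 4: F_4 = 10^(3.78/10) = 2.388, G_4 = 10^(17.0/10) = 50.12
Friis cascade:
  F = 1.265 + (3.112 − 1)/288.4 + (4.150 − 1)/111.9 + (2.388 − 1)/5610 = 1.300
NF = 10 log₁₀(1.300) = 1.14 dB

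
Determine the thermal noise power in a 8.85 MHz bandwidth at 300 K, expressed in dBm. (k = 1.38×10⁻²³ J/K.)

−104.4 dBm

P_n = kTB = 1.38×10⁻²³ × 300 × 8.85×10⁶ = 3.66×10⁻¹⁴ W
In dBm: 10 log₁₀(3.66×10⁻¹⁴ / 10⁻³) = −104.4 dBm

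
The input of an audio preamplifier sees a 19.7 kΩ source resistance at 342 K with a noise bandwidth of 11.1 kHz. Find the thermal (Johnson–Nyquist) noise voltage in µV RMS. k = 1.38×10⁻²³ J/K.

2.03 µV

V_n = √(4kTRB)
4kTRB = 4 × 1.38×10⁻²³ × 342 × 1.97×10⁴ × 1.11×10⁴ = 4.13×10⁻¹² V²
V_n = √(4.13×10⁻¹²) = 2.03×10⁻⁶ V = 2.03 µV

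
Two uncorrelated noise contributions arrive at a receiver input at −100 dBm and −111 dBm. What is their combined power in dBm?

Convert to linear, add, convert back:
P₁ = 1.00×10⁻¹³ W, P₂ = 7.94×10⁻¹⁵ W
P_tot = 1.08×10⁻¹³ W → 10 log₁₀(P_tot / 10⁻³) = −99.7 dBm

−99.7 dBm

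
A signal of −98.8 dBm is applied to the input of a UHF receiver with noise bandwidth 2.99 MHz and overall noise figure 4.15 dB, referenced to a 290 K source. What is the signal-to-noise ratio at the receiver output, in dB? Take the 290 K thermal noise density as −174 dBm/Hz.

6.3 dB

Noise floor: N = −174 + 10 log₁₀(B) + NF
10 log₁₀(2.99×10⁶) = 64.76 dB
N = −174 + 64.76 + 4.15 = −105.09 dBm
SNR = P_sig − N = −98.8 − (−105.09) = 6.29 dB → 6.3 dB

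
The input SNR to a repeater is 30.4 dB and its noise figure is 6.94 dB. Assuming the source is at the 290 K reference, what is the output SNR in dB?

By definition F = SNR_in/SNR_out, so in dB: SNR_out = SNR_in − NF
SNR_out = 30.4 − 6.94 = 23.46 dB

23.46 dB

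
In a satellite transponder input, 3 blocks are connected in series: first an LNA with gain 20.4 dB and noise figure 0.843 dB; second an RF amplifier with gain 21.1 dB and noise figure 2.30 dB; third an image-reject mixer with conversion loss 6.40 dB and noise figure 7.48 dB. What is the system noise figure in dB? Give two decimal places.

Convert to linear (a loss of L dB is a gain of −L dB): F_i = 10^(NF_i/10), G_i = 10^(G_i,dB/10)
  Stage 1: F_1 = 10^(0.843/10) = 1.214, G_1 = 10^(20.4/10) = 109.6
  Stage 2: F_2 = 10^(2.30/10) = 1.698, G_2 = 10^(21.1/10) = 128.8
  Stage 3: F_3 = 10^(7.48/10) = 5.598, G_3 = 10^(−6.40/10) = 0.2291
Friis cascade:
  F = 1.214 + (1.698 − 1)/109.6 + (5.598 − 1)/1.413×10⁴ = 1.221
NF = 10 log₁₀(1.221) = 0.87 dB

0.87 dB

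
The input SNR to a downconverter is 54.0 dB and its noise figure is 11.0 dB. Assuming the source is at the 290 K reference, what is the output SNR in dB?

By definition F = SNR_in/SNR_out, so in dB: SNR_out = SNR_in − NF
SNR_out = 54.0 − 11.0 = 43.0 dB

43.0 dB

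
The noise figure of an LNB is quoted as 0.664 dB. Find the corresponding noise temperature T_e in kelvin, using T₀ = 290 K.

F = 10^(0.664/10) = 1.1652
T_e = (F − 1)·T₀ = (1.1652 − 1) × 290 = 47.9 K

47.9 K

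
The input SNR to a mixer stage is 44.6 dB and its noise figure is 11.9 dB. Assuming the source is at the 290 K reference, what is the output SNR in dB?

32.7 dB

By definition F = SNR_in/SNR_out, so in dB: SNR_out = SNR_in − NF
SNR_out = 44.6 − 11.9 = 32.7 dB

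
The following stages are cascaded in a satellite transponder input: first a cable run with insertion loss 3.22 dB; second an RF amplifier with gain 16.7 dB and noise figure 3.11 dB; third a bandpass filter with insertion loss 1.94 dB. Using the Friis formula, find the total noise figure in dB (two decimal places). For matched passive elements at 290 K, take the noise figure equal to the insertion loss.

Convert to linear (a loss of L dB is a gain of −L dB): F_i = 10^(NF_i/10), G_i = 10^(G_i,dB/10)
  Stage 1: F_1 = 10^(3.22/10) = 2.099, G_1 = 10^(−3.22/10) = 0.4764
  Stage 2: F_2 = 10^(3.11/10) = 2.046, G_2 = 10^(16.7/10) = 46.77
  Stage 3: F_3 = 10^(1.94/10) = 1.563, G_3 = 10^(−1.94/10) = 0.6397
Friis cascade:
  F = 2.099 + (2.046 − 1)/0.4764 + (1.563 − 1)/22.28 = 4.321
NF = 10 log₁₀(4.321) = 6.36 dB

6.36 dB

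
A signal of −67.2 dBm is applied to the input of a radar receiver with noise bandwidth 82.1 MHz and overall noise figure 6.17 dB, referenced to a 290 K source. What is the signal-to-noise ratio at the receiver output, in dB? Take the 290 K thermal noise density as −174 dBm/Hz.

21.5 dB

Noise floor: N = −174 + 10 log₁₀(B) + NF
10 log₁₀(8.21×10⁷) = 79.14 dB
N = −174 + 79.14 + 6.17 = −88.69 dBm
SNR = P_sig − N = −67.2 − (−88.69) = 21.49 dB → 21.5 dB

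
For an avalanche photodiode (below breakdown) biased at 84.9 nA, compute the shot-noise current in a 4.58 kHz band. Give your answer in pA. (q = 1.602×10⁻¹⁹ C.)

I_n = √(2qI·B)
2qI·B = 2 × 1.602×10⁻¹⁹ × 8.49×10⁻⁸ × 4.58×10³ = 1.25×10⁻²² A²
I_n = √(1.25×10⁻²²) = 1.12×10⁻¹¹ A = 11.2 pA

11.2 pA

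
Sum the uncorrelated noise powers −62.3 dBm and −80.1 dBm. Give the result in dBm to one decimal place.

−62.2 dBm

Convert to linear, add, convert back:
P₁ = 5.89×10⁻¹⁰ W, P₂ = 9.77×10⁻¹² W
P_tot = 5.99×10⁻¹⁰ W → 10 log₁₀(P_tot / 10⁻³) = −62.2 dBm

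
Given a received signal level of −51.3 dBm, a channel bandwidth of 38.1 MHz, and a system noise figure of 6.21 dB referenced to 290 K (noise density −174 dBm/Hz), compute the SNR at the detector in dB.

Noise floor: N = −174 + 10 log₁₀(B) + NF
10 log₁₀(3.81×10⁷) = 75.81 dB
N = −174 + 75.81 + 6.21 = −91.98 dBm
SNR = P_sig − N = −51.3 − (−91.98) = 40.68 dB → 40.7 dB

40.7 dB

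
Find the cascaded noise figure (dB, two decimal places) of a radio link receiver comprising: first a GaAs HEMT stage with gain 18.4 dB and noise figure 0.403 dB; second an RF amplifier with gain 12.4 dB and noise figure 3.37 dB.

0.47 dB

Convert to linear (a loss of L dB is a gain of −L dB): F_i = 10^(NF_i/10), G_i = 10^(G_i,dB/10)
  Stage 1: F_1 = 10^(0.403/10) = 1.097, G_1 = 10^(18.4/10) = 69.18
  Stage 2: F_2 = 10^(3.37/10) = 2.173, G_2 = 10^(12.4/10) = 17.38
Friis cascade:
  F = 1.097 + (2.173 − 1)/69.18 = 1.114
NF = 10 log₁₀(1.114) = 0.47 dB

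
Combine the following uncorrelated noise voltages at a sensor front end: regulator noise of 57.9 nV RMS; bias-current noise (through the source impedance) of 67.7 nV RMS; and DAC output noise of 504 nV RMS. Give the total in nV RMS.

Uncorrelated sources add in power (mean-square): V_tot = √(ΣV_i²)
V_tot = √[(5.79×10⁻⁸)² + (6.77×10⁻⁸)² + (5.04×10⁻⁷)²] = 5.12×10⁻⁷ V = 512 nV

512 nV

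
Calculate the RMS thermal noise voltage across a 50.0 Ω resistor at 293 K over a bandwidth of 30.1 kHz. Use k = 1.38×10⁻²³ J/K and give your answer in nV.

V_n = √(4kTRB)
4kTRB = 4 × 1.38×10⁻²³ × 293 × 5.00×10¹ × 3.01×10⁴ = 2.43×10⁻¹⁴ V²
V_n = √(2.43×10⁻¹⁴) = 1.56×10⁻⁷ V = 156 nV

156 nV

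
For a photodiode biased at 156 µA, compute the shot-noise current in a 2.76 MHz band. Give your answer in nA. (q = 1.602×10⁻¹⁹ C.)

I_n = √(2qI·B)
2qI·B = 2 × 1.602×10⁻¹⁹ × 1.56×10⁻⁴ × 2.76×10⁶ = 1.38×10⁻¹⁶ A²
I_n = √(1.38×10⁻¹⁶) = 1.17×10⁻⁸ A = 11.7 nA

11.7 nA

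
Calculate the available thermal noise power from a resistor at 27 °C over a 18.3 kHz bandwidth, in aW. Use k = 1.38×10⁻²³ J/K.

T = 27 °C + 273.15 = 300.15 K
P_n = kTB = 1.38×10⁻²³ × 300.15 × 1.83×10⁴ = 7.58×10⁻¹⁷ W = 75.8 aW

75.8 aW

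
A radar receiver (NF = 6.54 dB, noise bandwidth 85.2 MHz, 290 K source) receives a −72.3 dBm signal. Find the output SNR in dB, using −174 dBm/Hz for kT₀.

15.9 dB

Noise floor: N = −174 + 10 log₁₀(B) + NF
10 log₁₀(8.52×10⁷) = 79.3 dB
N = −174 + 79.3 + 6.54 = −88.16 dBm
SNR = P_sig − N = −72.3 − (−88.16) = 15.86 dB → 15.9 dB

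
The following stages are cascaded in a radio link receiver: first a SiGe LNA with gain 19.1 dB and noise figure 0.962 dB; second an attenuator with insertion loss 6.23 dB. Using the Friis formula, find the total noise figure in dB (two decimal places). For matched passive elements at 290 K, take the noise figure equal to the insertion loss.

Convert to linear (a loss of L dB is a gain of −L dB): F_i = 10^(NF_i/10), G_i = 10^(G_i,dB/10)
  Stage 1: F_1 = 10^(0.962/10) = 1.248, G_1 = 10^(19.1/10) = 81.28
  Stage 2: F_2 = 10^(6.23/10) = 4.198, G_2 = 10^(−6.23/10) = 0.2382
Friis cascade:
  F = 1.248 + (4.198 − 1)/81.28 = 1.287
NF = 10 log₁₀(1.287) = 1.10 dB

1.10 dB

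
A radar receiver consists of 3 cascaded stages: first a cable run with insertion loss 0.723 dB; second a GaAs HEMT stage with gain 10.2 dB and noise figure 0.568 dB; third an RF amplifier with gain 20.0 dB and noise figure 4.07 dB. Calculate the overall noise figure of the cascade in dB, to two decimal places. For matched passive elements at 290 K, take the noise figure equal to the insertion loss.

Convert to linear (a loss of L dB is a gain of −L dB): F_i = 10^(NF_i/10), G_i = 10^(G_i,dB/10)
  Stage 1: F_1 = 10^(0.723/10) = 1.181, G_1 = 10^(−0.723/10) = 0.8466
  Stage 2: F_2 = 10^(0.568/10) = 1.140, G_2 = 10^(10.2/10) = 10.47
  Stage 3: F_3 = 10^(4.07/10) = 2.553, G_3 = 10^(20.0/10) = 100.0
Friis cascade:
  F = 1.181 + (1.140 − 1)/0.8466 + (2.553 − 1)/8.865 = 1.521
NF = 10 log₁₀(1.521) = 1.82 dB

1.82 dB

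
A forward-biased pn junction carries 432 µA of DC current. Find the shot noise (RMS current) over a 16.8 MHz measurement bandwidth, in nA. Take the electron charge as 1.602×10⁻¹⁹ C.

I_n = √(2qI·B)
2qI·B = 2 × 1.602×10⁻¹⁹ × 4.32×10⁻⁴ × 1.68×10⁷ = 2.33×10⁻¹⁵ A²
I_n = √(2.33×10⁻¹⁵) = 4.82×10⁻⁸ A = 48.2 nA

48.2 nA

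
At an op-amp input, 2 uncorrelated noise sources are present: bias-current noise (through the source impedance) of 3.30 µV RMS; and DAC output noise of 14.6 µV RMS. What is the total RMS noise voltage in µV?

15.0 µV

Uncorrelated sources add in power (mean-square): V_tot = √(ΣV_i²)
V_tot = √[(3.30×10⁻⁶)² + (1.46×10⁻⁵)²] = 1.50×10⁻⁵ V = 15.0 µV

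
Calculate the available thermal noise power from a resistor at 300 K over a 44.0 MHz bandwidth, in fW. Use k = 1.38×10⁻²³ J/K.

182 fW

P_n = kTB = 1.38×10⁻²³ × 300 × 4.40×10⁷ = 1.82×10⁻¹³ W = 182 fW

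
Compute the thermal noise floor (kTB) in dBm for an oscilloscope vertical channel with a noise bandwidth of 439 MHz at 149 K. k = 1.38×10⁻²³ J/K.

−90.4 dBm

P_n = kTB = 1.38×10⁻²³ × 149 × 4.39×10⁸ = 9.03×10⁻¹³ W
In dBm: 10 log₁₀(9.03×10⁻¹³ / 10⁻³) = −90.4 dBm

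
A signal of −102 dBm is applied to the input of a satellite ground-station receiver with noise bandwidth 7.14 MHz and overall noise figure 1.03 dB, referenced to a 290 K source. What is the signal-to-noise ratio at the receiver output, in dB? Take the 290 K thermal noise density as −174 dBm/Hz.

Noise floor: N = −174 + 10 log₁₀(B) + NF
10 log₁₀(7.14×10⁶) = 68.54 dB
N = −174 + 68.54 + 1.03 = −104.43 dBm
SNR = P_sig − N = −102 − (−104.43) = 2.43 dB → 2.4 dB

2.4 dB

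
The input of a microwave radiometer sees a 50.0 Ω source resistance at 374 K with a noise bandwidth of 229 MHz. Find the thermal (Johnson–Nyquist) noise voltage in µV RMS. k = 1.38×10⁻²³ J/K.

V_n = √(4kTRB)
4kTRB = 4 × 1.38×10⁻²³ × 374 × 5.00×10¹ × 2.29×10⁸ = 2.36×10⁻¹⁰ V²
V_n = √(2.36×10⁻¹⁰) = 1.54×10⁻⁵ V = 15.4 µV

15.4 µV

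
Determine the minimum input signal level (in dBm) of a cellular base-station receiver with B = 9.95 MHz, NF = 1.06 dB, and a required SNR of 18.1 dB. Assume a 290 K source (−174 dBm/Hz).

−84.9 dBm

Sensitivity = −174 + 10 log₁₀(B) + NF + SNR_min
= −174 + 69.98 + 1.06 + 18.1
= −84.86 dBm → −84.9 dBm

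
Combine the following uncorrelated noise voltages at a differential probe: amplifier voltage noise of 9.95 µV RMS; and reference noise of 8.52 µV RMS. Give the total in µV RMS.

Uncorrelated sources add in power (mean-square): V_tot = √(ΣV_i²)
V_tot = √[(9.95×10⁻⁶)² + (8.52×10⁻⁶)²] = 1.31×10⁻⁵ V = 13.1 µV

13.1 µV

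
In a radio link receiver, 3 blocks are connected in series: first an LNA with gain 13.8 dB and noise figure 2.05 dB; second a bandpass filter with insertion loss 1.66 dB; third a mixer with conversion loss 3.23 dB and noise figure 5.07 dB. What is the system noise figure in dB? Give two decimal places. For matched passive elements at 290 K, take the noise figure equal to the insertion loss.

Convert to linear (a loss of L dB is a gain of −L dB): F_i = 10^(NF_i/10), G_i = 10^(G_i,dB/10)
  Stage 1: F_1 = 10^(2.05/10) = 1.603, G_1 = 10^(13.8/10) = 23.99
  Stage 2: F_2 = 10^(1.66/10) = 1.466, G_2 = 10^(−1.66/10) = 0.6823
  Stage 3: F_3 = 10^(5.07/10) = 3.214, G_3 = 10^(−3.23/10) = 0.4753
Friis cascade:
  F = 1.603 + (1.466 − 1)/23.99 + (3.214 − 1)/16.37 = 1.758
NF = 10 log₁₀(1.758) = 2.45 dB

2.45 dB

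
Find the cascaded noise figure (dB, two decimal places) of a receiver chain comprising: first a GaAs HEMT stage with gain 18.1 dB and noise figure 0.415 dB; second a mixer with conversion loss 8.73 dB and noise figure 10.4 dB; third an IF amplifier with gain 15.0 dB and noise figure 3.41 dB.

Convert to linear (a loss of L dB is a gain of −L dB): F_i = 10^(NF_i/10), G_i = 10^(G_i,dB/10)
  Stage 1: F_1 = 10^(0.415/10) = 1.100, G_1 = 10^(18.1/10) = 64.57
  Stage 2: F_2 = 10^(10.4/10) = 10.96, G_2 = 10^(−8.73/10) = 0.1340
  Stage 3: F_3 = 10^(3.41/10) = 2.193, G_3 = 10^(15.0/10) = 31.62
Friis cascade:
  F = 1.100 + (10.96 − 1)/64.57 + (2.193 − 1)/8.650 = 1.393
NF = 10 log₁₀(1.393) = 1.44 dB

1.44 dB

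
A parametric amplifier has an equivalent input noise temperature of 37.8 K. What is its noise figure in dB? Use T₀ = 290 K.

F = 1 + T_e/T₀ = 1 + 37.8/290 = 1.13034
NF = 10 log₁₀(1.13034) = 0.532 dB

0.532 dB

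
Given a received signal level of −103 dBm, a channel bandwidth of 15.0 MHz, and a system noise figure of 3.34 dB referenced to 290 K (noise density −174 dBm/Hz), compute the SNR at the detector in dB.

Noise floor: N = −174 + 10 log₁₀(B) + NF
10 log₁₀(1.50×10⁷) = 71.76 dB
N = −174 + 71.76 + 3.34 = −98.90 dBm
SNR = P_sig − N = −103 − (−98.90) = −4.10 dB → −4.1 dB

−4.1 dB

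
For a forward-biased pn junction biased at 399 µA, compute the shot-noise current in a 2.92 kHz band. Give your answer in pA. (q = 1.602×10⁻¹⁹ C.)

I_n = √(2qI·B)
2qI·B = 2 × 1.602×10⁻¹⁹ × 3.99×10⁻⁴ × 2.92×10³ = 3.73×10⁻¹⁹ A²
I_n = √(3.73×10⁻¹⁹) = 6.11×10⁻¹⁰ A = 611 pA

611 pA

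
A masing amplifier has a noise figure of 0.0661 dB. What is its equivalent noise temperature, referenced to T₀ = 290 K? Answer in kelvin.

F = 10^(0.0661/10) = 1.01534
T_e = (F − 1)·T₀ = (1.01534 − 1) × 290 = 4.45 K

4.45 K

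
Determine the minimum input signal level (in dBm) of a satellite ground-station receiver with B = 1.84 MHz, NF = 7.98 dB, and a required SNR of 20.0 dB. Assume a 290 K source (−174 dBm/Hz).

−83.4 dBm

Sensitivity = −174 + 10 log₁₀(B) + NF + SNR_min
= −174 + 62.65 + 7.98 + 20.0
= −83.37 dBm → −83.4 dBm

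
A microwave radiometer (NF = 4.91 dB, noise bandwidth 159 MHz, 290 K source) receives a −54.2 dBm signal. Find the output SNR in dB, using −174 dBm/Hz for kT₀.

Noise floor: N = −174 + 10 log₁₀(B) + NF
10 log₁₀(1.59×10⁸) = 82.01 dB
N = −174 + 82.01 + 4.91 = −87.08 dBm
SNR = P_sig − N = −54.2 − (−87.08) = 32.88 dB → 32.9 dB

32.9 dB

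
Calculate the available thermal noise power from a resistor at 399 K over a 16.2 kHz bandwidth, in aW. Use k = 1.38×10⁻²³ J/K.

P_n = kTB = 1.38×10⁻²³ × 399 × 1.62×10⁴ = 8.92×10⁻¹⁷ W = 89.2 aW

89.2 aW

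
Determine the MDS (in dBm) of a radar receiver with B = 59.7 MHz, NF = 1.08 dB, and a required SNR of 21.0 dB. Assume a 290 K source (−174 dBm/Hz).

Sensitivity = −174 + 10 log₁₀(B) + NF + SNR_min
= −174 + 77.76 + 1.08 + 21.0
= −74.16 dBm → −74.2 dBm

−74.2 dBm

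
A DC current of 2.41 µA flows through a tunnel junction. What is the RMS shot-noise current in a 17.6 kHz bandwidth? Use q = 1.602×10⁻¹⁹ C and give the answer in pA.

I_n = √(2qI·B)
2qI·B = 2 × 1.602×10⁻¹⁹ × 2.41×10⁻⁶ × 1.76×10⁴ = 1.36×10⁻²⁰ A²
I_n = √(1.36×10⁻²⁰) = 1.17×10⁻¹⁰ A = 117 pA

117 pA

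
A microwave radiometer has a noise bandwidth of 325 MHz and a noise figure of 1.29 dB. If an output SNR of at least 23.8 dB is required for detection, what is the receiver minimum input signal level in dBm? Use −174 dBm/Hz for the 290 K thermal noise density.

Sensitivity = −174 + 10 log₁₀(B) + NF + SNR_min
= −174 + 85.12 + 1.29 + 23.8
= −63.79 dBm → −63.8 dBm

−63.8 dBm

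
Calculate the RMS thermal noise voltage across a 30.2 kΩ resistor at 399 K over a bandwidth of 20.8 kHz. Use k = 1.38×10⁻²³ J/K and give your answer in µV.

V_n = √(4kTRB)
4kTRB = 4 × 1.38×10⁻²³ × 399 × 3.02×10⁴ × 2.08×10⁴ = 1.38×10⁻¹¹ V²
V_n = √(1.38×10⁻¹¹) = 3.72×10⁻⁶ V = 3.72 µV

3.72 µV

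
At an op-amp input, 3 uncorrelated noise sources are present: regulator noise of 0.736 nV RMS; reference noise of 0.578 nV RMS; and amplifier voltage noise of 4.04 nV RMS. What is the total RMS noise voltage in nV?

4.15 nV

Uncorrelated sources add in power (mean-square): V_tot = √(ΣV_i²)
V_tot = √[(7.36×10⁻¹⁰)² + (5.78×10⁻¹⁰)² + (4.04×10⁻⁹)²] = 4.15×10⁻⁹ V = 4.15 nV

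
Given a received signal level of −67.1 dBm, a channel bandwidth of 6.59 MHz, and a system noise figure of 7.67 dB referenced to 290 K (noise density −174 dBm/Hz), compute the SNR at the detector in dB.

Noise floor: N = −174 + 10 log₁₀(B) + NF
10 log₁₀(6.59×10⁶) = 68.19 dB
N = −174 + 68.19 + 7.67 = −98.14 dBm
SNR = P_sig − N = −67.1 − (−98.14) = 31.04 dB → 31.0 dB

31.0 dB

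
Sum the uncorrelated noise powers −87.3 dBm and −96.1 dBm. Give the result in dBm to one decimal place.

−86.8 dBm

Convert to linear, add, convert back:
P₁ = 1.86×10⁻¹² W, P₂ = 2.45×10⁻¹³ W
P_tot = 2.11×10⁻¹² W → 10 log₁₀(P_tot / 10⁻³) = −86.8 dBm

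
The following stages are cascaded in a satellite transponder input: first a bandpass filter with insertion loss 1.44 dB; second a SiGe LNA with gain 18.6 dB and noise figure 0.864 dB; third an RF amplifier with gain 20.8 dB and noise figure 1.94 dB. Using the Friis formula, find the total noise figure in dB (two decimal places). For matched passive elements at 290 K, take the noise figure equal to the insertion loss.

2.33 dB

Convert to linear (a loss of L dB is a gain of −L dB): F_i = 10^(NF_i/10), G_i = 10^(G_i,dB/10)
  Stage 1: F_1 = 10^(1.44/10) = 1.393, G_1 = 10^(−1.44/10) = 0.7178
  Stage 2: F_2 = 10^(0.864/10) = 1.220, G_2 = 10^(18.6/10) = 72.44
  Stage 3: F_3 = 10^(1.94/10) = 1.563, G_3 = 10^(20.8/10) = 120.2
Friis cascade:
  F = 1.393 + (1.220 − 1)/0.7178 + (1.563 − 1)/52.00 = 1.711
NF = 10 log₁₀(1.711) = 2.33 dB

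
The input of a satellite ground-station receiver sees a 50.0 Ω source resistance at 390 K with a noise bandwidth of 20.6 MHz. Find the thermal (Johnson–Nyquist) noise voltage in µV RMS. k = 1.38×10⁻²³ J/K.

V_n = √(4kTRB)
4kTRB = 4 × 1.38×10⁻²³ × 390 × 5.00×10¹ × 2.06×10⁷ = 2.22×10⁻¹¹ V²
V_n = √(2.22×10⁻¹¹) = 4.71×10⁻⁶ V = 4.71 µV

4.71 µV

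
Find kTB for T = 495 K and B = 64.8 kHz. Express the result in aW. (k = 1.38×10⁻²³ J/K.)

443 aW

P_n = kTB = 1.38×10⁻²³ × 495 × 6.48×10⁴ = 4.43×10⁻¹⁶ W = 443 aW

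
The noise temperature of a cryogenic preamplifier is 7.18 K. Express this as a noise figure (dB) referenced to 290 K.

0.106 dB

F = 1 + T_e/T₀ = 1 + 7.18/290 = 1.02476
NF = 10 log₁₀(1.02476) = 0.106 dB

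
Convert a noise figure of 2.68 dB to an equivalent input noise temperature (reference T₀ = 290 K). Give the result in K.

248 K

F = 10^(2.68/10) = 1.85353
T_e = (F − 1)·T₀ = (1.85353 − 1) × 290 = 248 K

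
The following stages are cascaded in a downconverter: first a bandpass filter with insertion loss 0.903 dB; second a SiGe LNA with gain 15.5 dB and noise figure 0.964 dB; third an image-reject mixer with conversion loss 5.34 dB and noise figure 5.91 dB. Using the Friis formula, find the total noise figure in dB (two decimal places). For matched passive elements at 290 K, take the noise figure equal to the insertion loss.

Convert to linear (a loss of L dB is a gain of −L dB): F_i = 10^(NF_i/10), G_i = 10^(G_i,dB/10)
  Stage 1: F_1 = 10^(0.903/10) = 1.231, G_1 = 10^(−0.903/10) = 0.8123
  Stage 2: F_2 = 10^(0.964/10) = 1.249, G_2 = 10^(15.5/10) = 35.48
  Stage 3: F_3 = 10^(5.91/10) = 3.899, G_3 = 10^(−5.34/10) = 0.2924
Friis cascade:
  F = 1.231 + (1.249 − 1)/0.8123 + (3.899 − 1)/28.82 = 1.638
NF = 10 log₁₀(1.638) = 2.14 dB

2.14 dB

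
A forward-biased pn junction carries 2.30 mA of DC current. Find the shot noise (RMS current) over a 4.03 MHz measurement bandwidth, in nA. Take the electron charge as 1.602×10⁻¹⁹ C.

I_n = √(2qI·B)
2qI·B = 2 × 1.602×10⁻¹⁹ × 2.30×10⁻³ × 4.03×10⁶ = 2.97×10⁻¹⁵ A²
I_n = √(2.97×10⁻¹⁵) = 5.45×10⁻⁸ A = 54.5 nA

54.5 nA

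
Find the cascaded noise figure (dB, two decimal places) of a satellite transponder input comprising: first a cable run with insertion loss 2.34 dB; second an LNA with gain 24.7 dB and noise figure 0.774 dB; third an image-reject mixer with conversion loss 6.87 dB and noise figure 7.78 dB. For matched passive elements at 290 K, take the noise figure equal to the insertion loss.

Convert to linear (a loss of L dB is a gain of −L dB): F_i = 10^(NF_i/10), G_i = 10^(G_i,dB/10)
  Stage 1: F_1 = 10^(2.34/10) = 1.714, G_1 = 10^(−2.34/10) = 0.5834
  Stage 2: F_2 = 10^(0.774/10) = 1.195, G_2 = 10^(24.7/10) = 295.1
  Stage 3: F_3 = 10^(7.78/10) = 5.998, G_3 = 10^(−6.87/10) = 0.2056
Friis cascade:
  F = 1.714 + (1.195 − 1)/0.5834 + (5.998 − 1)/172.2 = 2.077
NF = 10 log₁₀(2.077) = 3.18 dB

3.18 dB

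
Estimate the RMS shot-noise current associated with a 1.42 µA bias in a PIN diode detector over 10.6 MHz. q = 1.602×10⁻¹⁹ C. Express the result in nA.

2.20 nA

I_n = √(2qI·B)
2qI·B = 2 × 1.602×10⁻¹⁹ × 1.42×10⁻⁶ × 1.06×10⁷ = 4.82×10⁻¹⁸ A²
I_n = √(4.82×10⁻¹⁸) = 2.20×10⁻⁹ A = 2.20 nA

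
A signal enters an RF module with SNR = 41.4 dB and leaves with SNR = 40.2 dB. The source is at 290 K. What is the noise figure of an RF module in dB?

NF (dB) = SNR_in(dB) − SNR_out(dB) when the source is at T₀
NF = 41.4 − 40.2 = 1.2 dB

1.2 dB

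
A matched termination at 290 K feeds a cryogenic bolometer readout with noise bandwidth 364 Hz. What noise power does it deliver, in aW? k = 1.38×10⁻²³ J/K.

1.46 aW

P_n = kTB = 1.38×10⁻²³ × 290 × 3.64×10² = 1.46×10⁻¹⁸ W = 1.46 aW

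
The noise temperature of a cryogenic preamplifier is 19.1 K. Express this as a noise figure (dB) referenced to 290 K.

0.277 dB

F = 1 + T_e/T₀ = 1 + 19.1/290 = 1.06586
NF = 10 log₁₀(1.06586) = 0.277 dB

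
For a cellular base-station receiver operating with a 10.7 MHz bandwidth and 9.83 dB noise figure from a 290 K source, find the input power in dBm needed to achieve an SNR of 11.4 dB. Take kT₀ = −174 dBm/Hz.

Sensitivity = −174 + 10 log₁₀(B) + NF + SNR_min
= −174 + 70.29 + 9.83 + 11.4
= −82.48 dBm → −82.5 dBm

−82.5 dBm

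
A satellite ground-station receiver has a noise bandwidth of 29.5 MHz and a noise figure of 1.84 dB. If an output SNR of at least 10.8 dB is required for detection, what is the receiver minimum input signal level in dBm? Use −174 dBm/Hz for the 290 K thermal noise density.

Sensitivity = −174 + 10 log₁₀(B) + NF + SNR_min
= −174 + 74.7 + 1.84 + 10.8
= −86.66 dBm → −86.7 dBm

−86.7 dBm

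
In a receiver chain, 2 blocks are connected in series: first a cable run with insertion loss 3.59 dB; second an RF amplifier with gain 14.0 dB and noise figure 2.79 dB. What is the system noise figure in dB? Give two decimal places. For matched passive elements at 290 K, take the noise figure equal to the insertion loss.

6.38 dB

Convert to linear (a loss of L dB is a gain of −L dB): F_i = 10^(NF_i/10), G_i = 10^(G_i,dB/10)
  Stage 1: F_1 = 10^(3.59/10) = 2.286, G_1 = 10^(−3.59/10) = 0.4375
  Stage 2: F_2 = 10^(2.79/10) = 1.901, G_2 = 10^(14.0/10) = 25.12
Friis cascade:
  F = 2.286 + (1.901 − 1)/0.4375 = 4.345
NF = 10 log₁₀(4.345) = 6.38 dB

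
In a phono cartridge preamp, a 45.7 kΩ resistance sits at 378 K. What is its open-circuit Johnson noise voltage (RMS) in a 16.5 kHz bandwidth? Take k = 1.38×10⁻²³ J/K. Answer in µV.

3.97 µV

V_n = √(4kTRB)
4kTRB = 4 × 1.38×10⁻²³ × 378 × 4.57×10⁴ × 1.65×10⁴ = 1.57×10⁻¹¹ V²
V_n = √(1.57×10⁻¹¹) = 3.97×10⁻⁶ V = 3.97 µV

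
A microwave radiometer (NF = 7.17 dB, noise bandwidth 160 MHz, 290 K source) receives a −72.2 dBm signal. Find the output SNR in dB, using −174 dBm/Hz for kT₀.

Noise floor: N = −174 + 10 log₁₀(B) + NF
10 log₁₀(1.60×10⁸) = 82.04 dB
N = −174 + 82.04 + 7.17 = −84.79 dBm
SNR = P_sig − N = −72.2 − (−84.79) = 12.59 dB → 12.6 dB

12.6 dB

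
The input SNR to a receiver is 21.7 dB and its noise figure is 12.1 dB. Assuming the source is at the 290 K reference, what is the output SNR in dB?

9.6 dB

By definition F = SNR_in/SNR_out, so in dB: SNR_out = SNR_in − NF
SNR_out = 21.7 − 12.1 = 9.6 dB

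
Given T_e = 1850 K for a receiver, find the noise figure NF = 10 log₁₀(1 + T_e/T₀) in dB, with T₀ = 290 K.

F = 1 + T_e/T₀ = 1 + 1850/290 = 7.37931
NF = 10 log₁₀(7.37931) = 8.68 dB

8.68 dB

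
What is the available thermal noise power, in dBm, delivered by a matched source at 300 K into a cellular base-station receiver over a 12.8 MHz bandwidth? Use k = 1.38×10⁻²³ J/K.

P_n = kTB = 1.38×10⁻²³ × 300 × 1.28×10⁷ = 5.30×10⁻¹⁴ W
In dBm: 10 log₁₀(5.30×10⁻¹⁴ / 10⁻³) = −102.8 dBm

−102.8 dBm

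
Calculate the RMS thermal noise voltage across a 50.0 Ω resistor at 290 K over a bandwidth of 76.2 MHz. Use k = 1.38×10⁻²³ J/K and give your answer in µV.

V_n = √(4kTRB)
4kTRB = 4 × 1.38×10⁻²³ × 290 × 5.00×10¹ × 7.62×10⁷ = 6.10×10⁻¹¹ V²
V_n = √(6.10×10⁻¹¹) = 7.81×10⁻⁶ V = 7.81 µV

7.81 µV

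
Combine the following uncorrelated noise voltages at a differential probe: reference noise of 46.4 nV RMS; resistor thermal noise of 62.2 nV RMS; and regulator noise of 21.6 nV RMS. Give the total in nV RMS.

80.6 nV

Uncorrelated sources add in power (mean-square): V_tot = √(ΣV_i²)
V_tot = √[(4.64×10⁻⁸)² + (6.22×10⁻⁸)² + (2.16×10⁻⁸)²] = 8.06×10⁻⁸ V = 80.6 nV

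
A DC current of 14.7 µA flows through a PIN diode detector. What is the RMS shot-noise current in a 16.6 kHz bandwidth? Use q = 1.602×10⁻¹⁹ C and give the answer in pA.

280 pA

I_n = √(2qI·B)
2qI·B = 2 × 1.602×10⁻¹⁹ × 1.47×10⁻⁵ × 1.66×10⁴ = 7.82×10⁻²⁰ A²
I_n = √(7.82×10⁻²⁰) = 2.80×10⁻¹⁰ A = 280 pA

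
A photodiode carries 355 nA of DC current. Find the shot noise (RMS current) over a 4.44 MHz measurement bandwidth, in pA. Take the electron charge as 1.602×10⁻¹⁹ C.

I_n = √(2qI·B)
2qI·B = 2 × 1.602×10⁻¹⁹ × 3.55×10⁻⁷ × 4.44×10⁶ = 5.05×10⁻¹⁹ A²
I_n = √(5.05×10⁻¹⁹) = 7.11×10⁻¹⁰ A = 711 pA

711 pA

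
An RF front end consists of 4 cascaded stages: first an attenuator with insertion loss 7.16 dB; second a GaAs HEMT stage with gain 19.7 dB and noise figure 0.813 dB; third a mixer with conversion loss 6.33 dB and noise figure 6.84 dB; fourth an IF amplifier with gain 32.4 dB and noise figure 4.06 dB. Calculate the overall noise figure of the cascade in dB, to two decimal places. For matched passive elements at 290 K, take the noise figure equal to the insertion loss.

Convert to linear (a loss of L dB is a gain of −L dB): F_i = 10^(NF_i/10), G_i = 10^(G_i,dB/10)
  Stage 1: F_1 = 10^(7.16/10) = 5.200, G_1 = 10^(−7.16/10) = 0.1923
  Stage 2: F_2 = 10^(0.813/10) = 1.206, G_2 = 10^(19.7/10) = 93.33
  Stage 3: F_3 = 10^(6.84/10) = 4.831, G_3 = 10^(−6.33/10) = 0.2328
  Stage 4: F_4 = 10^(4.06/10) = 2.547, G_4 = 10^(32.4/10) = 1738
Friis cascade:
  F = 5.200 + (1.206 − 1)/0.1923 + (4.831 − 1)/17.95 + (2.547 − 1)/4.178 = 6.854
NF = 10 log₁₀(6.854) = 8.36 dB

8.36 dB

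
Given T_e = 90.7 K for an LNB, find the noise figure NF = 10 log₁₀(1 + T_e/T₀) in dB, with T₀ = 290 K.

1.18 dB

F = 1 + T_e/T₀ = 1 + 90.7/290 = 1.31276
NF = 10 log₁₀(1.31276) = 1.18 dB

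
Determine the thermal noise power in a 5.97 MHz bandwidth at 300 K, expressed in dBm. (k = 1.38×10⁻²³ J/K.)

P_n = kTB = 1.38×10⁻²³ × 300 × 5.97×10⁶ = 2.47×10⁻¹⁴ W
In dBm: 10 log₁₀(2.47×10⁻¹⁴ / 10⁻³) = −106.1 dBm

−106.1 dBm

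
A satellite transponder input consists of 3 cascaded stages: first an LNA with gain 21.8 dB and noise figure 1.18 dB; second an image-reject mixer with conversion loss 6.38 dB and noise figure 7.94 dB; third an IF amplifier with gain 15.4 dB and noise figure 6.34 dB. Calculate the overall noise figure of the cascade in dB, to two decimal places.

1.59 dB

Convert to linear (a loss of L dB is a gain of −L dB): F_i = 10^(NF_i/10), G_i = 10^(G_i,dB/10)
  Stage 1: F_1 = 10^(1.18/10) = 1.312, G_1 = 10^(21.8/10) = 151.4
  Stage 2: F_2 = 10^(7.94/10) = 6.223, G_2 = 10^(−6.38/10) = 0.2301
  Stage 3: F_3 = 10^(6.34/10) = 4.305, G_3 = 10^(15.4/10) = 34.67
Friis cascade:
  F = 1.312 + (6.223 − 1)/151.4 + (4.305 − 1)/34.83 = 1.442
NF = 10 log₁₀(1.442) = 1.59 dB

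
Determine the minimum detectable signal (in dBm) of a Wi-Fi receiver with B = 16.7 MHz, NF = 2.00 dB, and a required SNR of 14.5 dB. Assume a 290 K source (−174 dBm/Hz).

−85.3 dBm

Sensitivity = −174 + 10 log₁₀(B) + NF + SNR_min
= −174 + 72.23 + 2.00 + 14.5
= −85.27 dBm → −85.3 dBm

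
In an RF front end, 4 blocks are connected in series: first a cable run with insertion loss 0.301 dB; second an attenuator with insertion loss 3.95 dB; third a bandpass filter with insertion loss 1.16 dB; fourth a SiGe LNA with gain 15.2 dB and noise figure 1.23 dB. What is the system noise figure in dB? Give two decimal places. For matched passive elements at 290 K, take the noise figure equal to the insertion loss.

6.64 dB

Convert to linear (a loss of L dB is a gain of −L dB): F_i = 10^(NF_i/10), G_i = 10^(G_i,dB/10)
  Stage 1: F_1 = 10^(0.301/10) = 1.072, G_1 = 10^(−0.301/10) = 0.9330
  Stage 2: F_2 = 10^(3.95/10) = 2.483, G_2 = 10^(−3.95/10) = 0.4027
  Stage 3: F_3 = 10^(1.16/10) = 1.306, G_3 = 10^(−1.16/10) = 0.7656
  Stage 4: F_4 = 10^(1.23/10) = 1.327, G_4 = 10^(15.2/10) = 33.11
Friis cascade:
  F = 1.072 + (2.483 − 1)/0.9330 + (1.306 − 1)/0.3758 + (1.327 − 1)/0.2877 = 4.614
NF = 10 log₁₀(4.614) = 6.64 dB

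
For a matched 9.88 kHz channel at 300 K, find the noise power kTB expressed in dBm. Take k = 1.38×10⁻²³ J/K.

P_n = kTB = 1.38×10⁻²³ × 300 × 9.88×10³ = 4.09×10⁻¹⁷ W
In dBm: 10 log₁₀(4.09×10⁻¹⁷ / 10⁻³) = −133.9 dBm

−133.9 dBm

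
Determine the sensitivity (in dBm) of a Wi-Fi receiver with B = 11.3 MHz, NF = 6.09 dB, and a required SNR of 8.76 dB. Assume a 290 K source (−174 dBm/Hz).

−88.6 dBm

Sensitivity = −174 + 10 log₁₀(B) + NF + SNR_min
= −174 + 70.53 + 6.09 + 8.76
= −88.62 dBm → −88.6 dBm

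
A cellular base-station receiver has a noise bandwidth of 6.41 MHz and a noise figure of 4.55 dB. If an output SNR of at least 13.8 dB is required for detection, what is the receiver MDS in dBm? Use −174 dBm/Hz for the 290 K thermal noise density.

−87.6 dBm

Sensitivity = −174 + 10 log₁₀(B) + NF + SNR_min
= −174 + 68.07 + 4.55 + 13.8
= −87.58 dBm → −87.6 dBm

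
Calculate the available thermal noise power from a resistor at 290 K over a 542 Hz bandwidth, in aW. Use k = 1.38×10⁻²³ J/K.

P_n = kTB = 1.38×10⁻²³ × 290 × 5.42×10² = 2.17×10⁻¹⁸ W = 2.17 aW

2.17 aW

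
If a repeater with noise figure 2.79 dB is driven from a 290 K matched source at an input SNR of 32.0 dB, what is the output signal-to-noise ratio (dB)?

By definition F = SNR_in/SNR_out, so in dB: SNR_out = SNR_in − NF
SNR_out = 32.0 − 2.79 = 29.21 dB

29.21 dB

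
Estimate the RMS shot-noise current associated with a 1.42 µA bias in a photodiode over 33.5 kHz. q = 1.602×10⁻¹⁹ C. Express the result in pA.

I_n = √(2qI·B)
2qI·B = 2 × 1.602×10⁻¹⁹ × 1.42×10⁻⁶ × 3.35×10⁴ = 1.52×10⁻²⁰ A²
I_n = √(1.52×10⁻²⁰) = 1.23×10⁻¹⁰ A = 123 pA

123 pA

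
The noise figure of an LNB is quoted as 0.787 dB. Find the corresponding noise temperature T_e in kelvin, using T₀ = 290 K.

F = 10^(0.787/10) = 1.19867
T_e = (F − 1)·T₀ = (1.19867 − 1) × 290 = 57.6 K

57.6 K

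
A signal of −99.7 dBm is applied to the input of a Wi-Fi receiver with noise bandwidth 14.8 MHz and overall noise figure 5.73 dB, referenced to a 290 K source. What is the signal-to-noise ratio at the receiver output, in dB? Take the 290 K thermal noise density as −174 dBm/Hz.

Noise floor: N = −174 + 10 log₁₀(B) + NF
10 log₁₀(1.48×10⁷) = 71.7 dB
N = −174 + 71.7 + 5.73 = −96.57 dBm
SNR = P_sig − N = −99.7 − (−96.57) = −3.13 dB → −3.1 dB

−3.1 dB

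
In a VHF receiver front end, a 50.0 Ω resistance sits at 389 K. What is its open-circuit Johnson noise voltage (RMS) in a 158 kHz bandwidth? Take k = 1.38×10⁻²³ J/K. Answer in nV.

V_n = √(4kTRB)
4kTRB = 4 × 1.38×10⁻²³ × 389 × 5.00×10¹ × 1.58×10⁵ = 1.70×10⁻¹³ V²
V_n = √(1.70×10⁻¹³) = 4.12×10⁻⁷ V = 412 nV

412 nV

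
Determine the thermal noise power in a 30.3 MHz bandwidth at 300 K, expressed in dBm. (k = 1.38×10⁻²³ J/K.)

−99.0 dBm

P_n = kTB = 1.38×10⁻²³ × 300 × 3.03×10⁷ = 1.25×10⁻¹³ W
In dBm: 10 log₁₀(1.25×10⁻¹³ / 10⁻³) = −99.0 dBm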